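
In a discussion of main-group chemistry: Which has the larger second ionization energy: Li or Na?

Li

After 1 electron has been removed, what remains? Li⁺ is the bare [He] core; Na⁺ is the bare [Ne] core.
All of these are removing an electron from a noble-gas core or deeper; the smaller core (lower principal quantum number) is held far more tightly, and within a period the higher nuclear charge binds the same core more tightly.
Approximate IE_2 values (kJ/mol): Li 7298, Na 4562.
Hence IE_2: Na < Li.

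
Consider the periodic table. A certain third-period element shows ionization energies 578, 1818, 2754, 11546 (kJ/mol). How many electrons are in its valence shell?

3

Look for the largest jump between consecutive ionization energies: IE4/IE3 ≈ 4.2, far larger than any earlier ratio.
That jump marks the point where a core electron is being removed. So the atom has 3 valence electrons.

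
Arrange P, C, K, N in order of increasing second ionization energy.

After 1 electron has been removed, what remains? P⁺ still has 4 valence electrons; C⁺ still has 3 valence electrons; K⁺ is the bare [Ar] core; N⁺ still has 4 valence electrons.
Core electrons are held far more tightly than valence electrons, so K tops the IE_2 order.
Valence configurations: P⁺ [Ne]3s²3p², C⁺ [He]2s²2p¹, N⁺ [He]2s²2p².
The numbers (kJ/mol): P 1907, C 2353, K 3052, N 2856.
So the second ionization energies run P < C < N < K.

P, C, N, K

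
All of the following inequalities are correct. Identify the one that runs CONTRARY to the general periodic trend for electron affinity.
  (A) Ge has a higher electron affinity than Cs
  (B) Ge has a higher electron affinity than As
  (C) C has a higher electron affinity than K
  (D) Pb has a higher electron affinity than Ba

The general trend: electron affinity increases across a period and decreases down a group.
(A) Ge (period 4, group 14) vs Cs (period 6, group 1): the stated order agrees with the simple trend.
(B) Ge (period 4, group 14) vs As (period 4, group 15): the stated order contradicts the simple trend.
(C) C (period 2, group 14) vs K (period 4, group 1): the stated order agrees with the simple trend.
(D) Pb (period 6, group 14) vs Ba (period 6, group 2): the stated order agrees with the simple trend.
The exception is (B): adding an electron to As's half-filled 4p³ is unfavourable, so Ge (4p²) has the more exothermic EA.

(B)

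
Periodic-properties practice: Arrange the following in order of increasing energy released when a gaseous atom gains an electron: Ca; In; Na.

Na is in period 3, group 1; Ca is in period 4, group 2; In is in period 5, group 13.
Adding an electron releases more energy for atoms nearer the top right (short of the noble gases).
These sit on a diagonal, where the across-period and down-group effects partly cancel.
In > Ca: the two effects oppose for this pair; the across-period effect wins (29 vs 2 kJ/mol).
Na > In: period and group pull opposite ways; the down-group shift dominates (53 vs 29 kJ/mol).
Approximate values (kJ/mol): Na 53, Ca 2, In 29.
So from lowest to highest: Ca < In < Na.

Ca, In, Na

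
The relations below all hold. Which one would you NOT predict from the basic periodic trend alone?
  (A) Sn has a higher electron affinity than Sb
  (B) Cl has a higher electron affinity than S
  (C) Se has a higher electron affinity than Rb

The general trend: electron affinity increases across a period and decreases down a group.
(A) Sn (period 5, group 14) vs Sb (period 5, group 15): the stated order contradicts the simple trend.
(B) Cl (period 3, group 17) vs S (period 3, group 16): the stated order agrees with the simple trend.
(C) Se (period 4, group 16) vs Rb (period 5, group 1): the stated order agrees with the simple trend.
The exception is (A): adding an electron to Sb's half-filled 5p³ is unfavourable, so Sn has the more exothermic EA.

(A)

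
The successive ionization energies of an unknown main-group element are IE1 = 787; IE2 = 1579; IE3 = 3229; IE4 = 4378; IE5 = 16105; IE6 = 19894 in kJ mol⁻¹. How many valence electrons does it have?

Look for the largest jump between consecutive ionization energies: IE5/IE4 ≈ 3.7, far larger than any earlier ratio.
That jump marks the point where a core electron is being removed. So the atom has 4 valence electrons.

4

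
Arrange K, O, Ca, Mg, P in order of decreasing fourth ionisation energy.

IE_4 is the cost of taking one more electron from the +3 cation: K³⁺ is already 2 electrons into the core; O³⁺ still has 3 valence electrons; Ca³⁺ is already 1 electron into the core; Mg³⁺ is already 1 electron into the core; P³⁺ still has 2 valence electrons.
Usually core removal costs more than valence removal, but here the competition is close: a tightly held n=2 valence electron can cost more to remove than an n=3 core electron, so the actual values have to decide it.
Valence configurations: O³⁺ [He]2s²2p¹, P³⁺ [Ne]3s².
Approximate IE_4 values (kJ/mol): K 5877, O 7469, Ca 6491, Mg 10543, P 4964.
Hence IE_4: P < K < Ca < O < Mg.

Mg > O > Ca > K > P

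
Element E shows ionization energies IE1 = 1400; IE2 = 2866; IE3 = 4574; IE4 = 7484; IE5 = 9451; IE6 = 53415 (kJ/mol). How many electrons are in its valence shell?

Look for the largest jump between consecutive ionization energies: IE6/IE5 ≈ 5.7, far larger than any earlier ratio.
That jump marks the point where a core electron is being removed. So the atom has 5 valence electrons.

5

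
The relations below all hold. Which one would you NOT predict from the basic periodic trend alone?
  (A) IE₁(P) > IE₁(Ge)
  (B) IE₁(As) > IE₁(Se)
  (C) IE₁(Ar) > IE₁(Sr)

The general trend: IE₁ increases across a period and decreases down a group.
(A) P (period 3, group 15) vs Ge (period 4, group 14): the stated order agrees with the simple trend.
(B) As (period 4, group 15) vs Se (period 4, group 16): the stated order contradicts the simple trend.
(C) Ar (period 3, group 18) vs Sr (period 5, group 2): the stated order agrees with the simple trend.
The exception is (B): Se (4p⁴) ionizes more easily than half-filled As (4p³).

(B)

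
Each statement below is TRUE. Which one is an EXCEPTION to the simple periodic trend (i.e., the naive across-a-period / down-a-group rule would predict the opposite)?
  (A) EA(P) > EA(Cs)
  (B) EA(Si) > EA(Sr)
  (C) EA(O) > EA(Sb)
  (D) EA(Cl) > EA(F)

The general trend: electron affinity increases across a period and decreases down a group.
(A) P (period 3, group 15) vs Cs (period 6, group 1): the stated order agrees with the simple trend.
(B) Si (period 3, group 14) vs Sr (period 5, group 2): the stated order agrees with the simple trend.
(C) O (period 2, group 16) vs Sb (period 5, group 15): the stated order agrees with the simple trend.
(D) Cl (period 3, group 17) vs F (period 2, group 17): the stated order contradicts the simple trend.
The exception is (D): F's small 2p subshell makes the incoming electron feel strong e⁻–e⁻ repulsion, so Cl actually releases more energy on gaining an electron.

(D)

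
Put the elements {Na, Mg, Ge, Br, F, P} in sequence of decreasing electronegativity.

F is in period 2, group 17; Na is in period 3, group 1; Mg is in period 3, group 2; P is in period 3, group 15; Ge is in period 4, group 14; Br is in period 4, group 17.
Smaller atoms with higher effective nuclear charge are more electronegative.
Here both period and group differ, so the two effects have to be weighed against each other.
Mg > Na: Mg lies to the right of Na in period 3, so the across-period effect alone puts Mg higher.
Ge > Mg: the two effects oppose for this pair; the across-period effect wins (2.01 vs 1.31).
P > Ge: both effects reinforce here, so P is clearly the higher of the two.
Br > P: period and group pull opposite ways; the across-period shift dominates (2.96 vs 2.19).
F > Br: they share group 17; the group trend gives F the larger value.
Approximate values (Pauling): F 3.98, Na 0.93, Mg 1.31, P 2.19, Ge 2.01, Br 2.96.
So from highest to lowest: F > Br > P > Ge > Mg > Na.

F > Br > P > Ge > Mg > Na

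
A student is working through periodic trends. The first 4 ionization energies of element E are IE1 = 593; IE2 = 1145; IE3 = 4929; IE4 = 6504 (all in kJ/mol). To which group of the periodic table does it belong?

Look for the largest jump between consecutive ionization energies: IE3/IE2 ≈ 4.3, far larger than any earlier ratio.
That jump marks the point where a core electron is being removed. So the atom has 2 valence electrons.
A main-group element with 2 valence electrons is in group 2.

Group 2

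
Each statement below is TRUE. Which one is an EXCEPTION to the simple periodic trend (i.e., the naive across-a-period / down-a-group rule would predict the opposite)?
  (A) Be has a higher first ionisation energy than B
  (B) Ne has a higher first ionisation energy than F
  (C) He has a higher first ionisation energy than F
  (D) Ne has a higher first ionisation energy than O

The general trend: first ionisation energy increases across a period and decreases down a group.
(A) Be (period 2, group 2) vs B (period 2, group 13): the stated order contradicts the simple trend.
(B) Ne (period 2, group 18) vs F (period 2, group 17): the stated order agrees with the simple trend.
(C) He (period 1, group 18) vs F (period 2, group 17): the stated order agrees with the simple trend.
(D) Ne (period 2, group 18) vs O (period 2, group 16): the stated order agrees with the simple trend.
The exception is (A): removing B's lone 2p electron is easier than breaking Be's filled 2s².

(A)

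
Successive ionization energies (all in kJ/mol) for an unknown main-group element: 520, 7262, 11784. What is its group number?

Look for the largest jump between consecutive ionization energies: IE2/IE1 ≈ 14.0, far larger than any earlier ratio.
That jump marks the point where a core electron is being removed. So the atom has 1 valence electron.
A main-group element with 1 valence electron is in group 1.

Group 1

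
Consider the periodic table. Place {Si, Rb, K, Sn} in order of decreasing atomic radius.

Rb, K, Sn, Si

Across a period the added protons contract the valence shell; down a group each new principal shell makes the atom larger.
Here both period and group differ, so the two effects have to be weighed against each other.
Sn > Si: they share group 14; the group trend gives Sn the larger value.
K > Sn: period and group pull opposite ways; the across-period shift dominates (196 vs 140 pm).
Rb > K: they share group 1; the group trend gives Rb the larger value.
For reference (pm): Si 116, K 196, Rb 210, Sn 140.
So from largest to smallest: Rb > K > Sn > Si.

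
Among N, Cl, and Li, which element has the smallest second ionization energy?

Cl

Consider each +1 ion: N⁺ still has 4 valence electrons; Cl⁺ still has 6 valence electrons; Li⁺ is the bare [He] core.
Core electrons are held far more tightly than valence electrons, so Li tops the IE_2 order.
Valence configurations: N⁺ [He]2s²2p², Cl⁺ [Ne]3s²3p⁴.
The numbers (kJ/mol): N 2856, Cl 2298, Li 7298.
Overall IE_2 order: Cl < N < Li.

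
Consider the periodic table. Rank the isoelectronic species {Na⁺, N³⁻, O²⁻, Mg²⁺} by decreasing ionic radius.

All of these have 10 electrons, so size is governed by nuclear charge alone: the more protons, the stronger the pull on the same electron cloud, and the smaller the ion.
Nuclear charges: Mg²⁺ (Z=12), Na⁺ (Z=11), O²⁻ (Z=8), N³⁻ (Z=7).
Largest to smallest: N³⁻ > O²⁻ > Na⁺ > Mg²⁺.

N³⁻ > O²⁻ > Na⁺ > Mg²⁺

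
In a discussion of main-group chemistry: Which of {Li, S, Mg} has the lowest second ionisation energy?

The second ionization energy removes an electron from the +1 ion. For each element: Li⁺ is the bare [He] core; S⁺ still has 5 valence electrons; Mg⁺ still has 1 valence electron.
Pulling an electron out of a noble-gas core costs far more than removing a remaining valence electron, so Li sits at the high end of IE_2.
Valence configurations: S⁺ [Ne]3s²3p³, Mg⁺ [Ne]3s¹.
The numbers (kJ/mol): Li 7298, S 2252, Mg 1451.
Putting it together, IE_2: Mg < S < Li.

Mg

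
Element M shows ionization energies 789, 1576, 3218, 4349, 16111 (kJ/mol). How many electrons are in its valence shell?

4

Look for the largest jump between consecutive ionization energies: IE5/IE4 ≈ 3.7, far larger than any earlier ratio.
That jump marks the point where a core electron is being removed. So the atom has 4 valence electrons.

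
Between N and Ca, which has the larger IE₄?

N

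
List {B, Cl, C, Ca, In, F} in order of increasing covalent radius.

F < C < B < Cl < In < Ca

B is in period 2, group 13; C is in period 2, group 14; F is in period 2, group 17; Cl is in period 3, group 17; Ca is in period 4, group 2; In is in period 5, group 13.
Across a period the added protons contract the valence shell; down a group each new principal shell makes the atom larger.
These span different periods and groups, so the two trends combine.
C > F: C lies to the left of F in period 2, so the across-period effect alone puts C larger.
B > C: B lies to the left of C in period 2, so the across-period effect alone puts B larger.
Cl > B: the two effects oppose for this pair; the down-group effect wins (99 vs 85 pm).
In > Cl: relative to Cl, both the across-period and down-group shifts push In's atomic radius up.
Ca > In: the two effects oppose for this pair; the across-period effect wins (171 vs 142 pm).
For reference (pm): B 85, C 75, F 64, Cl 99, Ca 171, In 142.
So from smallest to largest: F < C < B < Cl < In < Ca.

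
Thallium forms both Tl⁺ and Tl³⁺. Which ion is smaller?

Tl³⁺

Both ions have Z = 81 protons, but Tl³⁺ has lost more electrons, so its remaining electrons feel a larger effective nuclear charge per electron and are pulled in more tightly.
Higher positive charge → smaller ion, so Tl⁺ > Tl³⁺.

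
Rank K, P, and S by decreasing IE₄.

K > P > S

Consider each +3 ion: K³⁺ is already 2 electrons into the core; P³⁺ still has 2 valence electrons; S³⁺ still has 3 valence electrons.
Breaking into a closed-shell core is much more expensive than removing a leftover valence electron — K has the largest IE_4 here.
Valence configurations: P³⁺ [Ne]3s², S³⁺ [Ne]3s²3p¹.
S³⁺ loses a lone 3p electron whereas P³⁺ must break into a filled 3s² pair, so IE_4(P) > IE_4(S) even though S has the higher nuclear charge.
Tabulated IE_4 (kJ/mol): K 5877, P 4964, S 4556.
So the fourth ionization energies run S < P < K.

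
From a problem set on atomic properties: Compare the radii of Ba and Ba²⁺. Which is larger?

Ba

Forming Ba²⁺ removes 2 electrons from Ba. Fewer electrons for the same nuclear charge means less shielding and a higher Z_eff on the remaining electrons, and for main-group metals the entire outer shell is lost.
A cation is smaller than its parent atom: Ba²⁺ < Ba.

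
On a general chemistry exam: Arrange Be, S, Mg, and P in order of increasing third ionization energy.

P < S < Mg < Be

Consider each +2 ion: Be²⁺ is the bare [He] core; S²⁺ still has 4 valence electrons; Mg²⁺ is the bare [Ne] core; P²⁺ still has 3 valence electrons.
Pulling an electron out of a noble-gas core costs far more than removing a remaining valence electron, so Mg and Be sit at the high end of IE_3.
Valence configurations: S²⁺ [Ne]3s²3p², P²⁺ [Ne]3s²3p¹.
The numbers (kJ/mol): Be 14849, S 3357, Mg 7733, P 2914.
Hence IE_3: P < S < Mg < Be.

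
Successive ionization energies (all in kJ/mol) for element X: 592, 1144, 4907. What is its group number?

Look for the largest jump between consecutive ionization energies: IE3/IE2 ≈ 4.3, far larger than any earlier ratio.
That jump marks the point where a core electron is being removed. So the atom has 2 valence electrons.
A main-group element with 2 valence electrons is in group 2.

Group 2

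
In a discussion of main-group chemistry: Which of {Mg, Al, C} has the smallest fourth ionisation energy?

C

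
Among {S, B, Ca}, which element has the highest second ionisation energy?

IE_2 is the cost of taking one more electron from the +1 cation: S⁺ still has 5 valence electrons; B⁺ still has 2 valence electrons; Ca⁺ still has 1 valence electron.
All are still removing valence electrons, so compare the +1 ions as you would atoms: IE_2 generally rises across a period (higher Z_eff) and falls down a group (larger shell), subject to the usual subshell exceptions.
Valence configurations: S⁺ [Ne]3s²3p³, B⁺ [He]2s², Ca⁺ [Ar]4s¹.
Tabulated IE_2 (kJ/mol): S 2252, B 2427, Ca 1145.
Hence IE_2: Ca < S < B.

B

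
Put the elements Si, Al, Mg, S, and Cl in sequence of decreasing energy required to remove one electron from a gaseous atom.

Mg is in period 3, group 2; Al is in period 3, group 13; Si is in period 3, group 14; S is in period 3, group 16; Cl is in period 3, group 17.
IE₁ increases left→right with effective nuclear charge and decreases top→bottom as the valence shell moves farther out.
All lie in period 3; the across-period trend (first ionization energy increases left to right) applies, with the exception below.
Note the exception: Mg has a higher first ionization energy than Al, contrary to the simple trend — Al's single 3p electron is easier to remove than one from Mg's filled 3s².
Tabulated first ionization energy (kJ/mol): Mg 738, Al 578, Si 786, S 1000, Cl 1251.
So from highest to lowest: Cl > S > Si > Mg > Al.

Cl, S, Si, Mg, Al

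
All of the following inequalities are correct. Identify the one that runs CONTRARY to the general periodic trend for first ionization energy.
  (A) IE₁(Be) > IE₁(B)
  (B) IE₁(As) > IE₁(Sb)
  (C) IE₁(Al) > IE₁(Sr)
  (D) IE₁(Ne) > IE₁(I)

(A)

The general trend: first ionization energy increases across a period and decreases down a group.
(A) Be (period 2, group 2) vs B (period 2, group 13): the stated order contradicts the simple trend.
(B) As (period 4, group 15) vs Sb (period 5, group 15): the stated order agrees with the simple trend.
(C) Al (period 3, group 13) vs Sr (period 5, group 2): the stated order agrees with the simple trend.
(D) Ne (period 2, group 18) vs I (period 5, group 17): the stated order agrees with the simple trend.
The exception is (A): removing B's lone 2p electron is easier than breaking Be's filled 2s².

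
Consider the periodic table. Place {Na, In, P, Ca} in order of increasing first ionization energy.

Na < In < Ca < P

Removing the outermost electron gets harder across a period and easier down a group.
Here both period and group differ, so the two effects have to be weighed against each other.
In > Na: the two effects oppose for this pair; the across-period effect wins (558 vs 496 kJ/mol).
Ca > In: period and group pull opposite ways; the down-group shift dominates (590 vs 558 kJ/mol).
P > Ca: both effects reinforce here, so P is clearly the higher of the two.
Approximate values (kJ/mol): Na 496, P 1012, Ca 590, In 558.
So from lowest to highest: Na < In < Ca < P.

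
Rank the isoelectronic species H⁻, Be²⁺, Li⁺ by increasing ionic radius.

Be²⁺ < Li⁺ < H⁻

All of these have 2 electrons, so size is governed by nuclear charge alone: the more protons, the stronger the pull on the same electron cloud, and the smaller the ion.
Nuclear charges: Be²⁺ (Z=4), Li⁺ (Z=3), H⁻ (Z=1).
Smallest to largest: Be²⁺ < Li⁺ < H⁻.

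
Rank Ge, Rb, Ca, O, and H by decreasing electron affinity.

O > Ge > H > Rb > Ca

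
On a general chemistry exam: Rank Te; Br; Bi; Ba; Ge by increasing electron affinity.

Adding an electron releases more energy for atoms nearer the top right (short of the noble gases).
Neither a single period nor a single group — weigh both effects.
Bi > Ba: Bi lies to the right of Ba in period 6, so the across-period effect alone puts Bi higher.
Ge > Bi: the two effects oppose for this pair; the down-group effect wins (119 vs 91 kJ/mol).
Te > Ge: period and group pull opposite ways; the across-period shift dominates (190 vs 119 kJ/mol).
Br > Te: both effects reinforce here, so Br is clearly the higher of the two.
For reference (kJ/mol): Ge 119, Br 325, Te 190, Ba 14, Bi 91.
So from lowest to highest: Ba < Bi < Ge < Te < Br.

Ba, Bi, Ge, Te, Br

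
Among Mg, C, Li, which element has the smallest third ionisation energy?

Consider each +2 ion: Mg²⁺ is the bare [Ne] core; C²⁺ still has 2 valence electrons; Li²⁺ is already 1 electron into the core.
Breaking into a closed-shell core is much more expensive than removing a leftover valence electron — Mg and Li have the largest IE_3 here.
Approximate IE_3 values (kJ/mol): Mg 7733, C 4620, Li 11815.
Hence IE_3: C < Mg < Li.

C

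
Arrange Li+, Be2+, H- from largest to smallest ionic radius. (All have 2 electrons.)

All of these have 2 electrons, so size is governed by nuclear charge alone: the more protons, the stronger the pull on the same electron cloud, and the smaller the ion.
Nuclear charges: Be2+ (Z=4), Li+ (Z=3), H- (Z=1).
Largest to smallest: H- > Li+ > Be2+.

H- > Li+ > Be2+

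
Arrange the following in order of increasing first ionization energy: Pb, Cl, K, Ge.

K < Pb < Ge < Cl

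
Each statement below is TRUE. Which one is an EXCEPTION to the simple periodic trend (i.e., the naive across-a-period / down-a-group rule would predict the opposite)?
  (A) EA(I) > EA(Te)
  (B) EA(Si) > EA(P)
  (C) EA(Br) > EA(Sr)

The general trend: electron affinity increases across a period and decreases down a group.
(A) I (period 5, group 17) vs Te (period 5, group 16): the stated order agrees with the simple trend.
(B) Si (period 3, group 14) vs P (period 3, group 15): the stated order contradicts the simple trend.
(C) Br (period 4, group 17) vs Sr (period 5, group 2): the stated order agrees with the simple trend.
The exception is (B): adding an electron to P's half-filled 3p³ is unfavourable, so Si (3p²) has the more exothermic EA.

(B)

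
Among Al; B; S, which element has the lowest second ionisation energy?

After 1 electron has been removed, what remains? Al⁺ still has 2 valence electrons; B⁺ still has 2 valence electrons; S⁺ still has 5 valence electrons.
All are still removing valence electrons, so compare the +1 ions as you would atoms: IE_2 generally rises across a period (higher Z_eff) and falls down a group (larger shell), subject to the usual subshell exceptions.
Valence configurations: Al⁺ [Ne]3s², B⁺ [He]2s², S⁺ [Ne]3s²3p³.
Tabulated IE_2 (kJ/mol): Al 1817, B 2427, S 2252.
So the second ionization energies run Al < S < B.

Al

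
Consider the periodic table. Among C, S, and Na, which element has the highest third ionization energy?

Na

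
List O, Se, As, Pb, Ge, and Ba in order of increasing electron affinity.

O is in period 2, group 16; Ge is in period 4, group 14; As is in period 4, group 15; Se is in period 4, group 16; Ba is in period 6, group 2; Pb is in period 6, group 14.
Electron affinity generally becomes more exothermic across a period toward the halogens and less exothermic down a group.
These span different periods and groups, so the two trends combine.
Pb > Ba: both are in period 6; the period trend gives Pb the larger value.
As > Pb: relative to Pb, both the across-period and down-group shifts push As's electron affinity up.
Ge > As: this pair runs against the simple trend — see the exception note.
O > Ge: both effects reinforce here, so O is clearly the higher of the two.
Se > O: this pair runs against the simple trend — see the exception note.
Note the exception: Ge has a higher electron affinity than As, contrary to the simple trend — adding an electron to As's half-filled 4p³ is unfavourable, so Ge (4p²) has the more exothermic EA.
Note the exception: Se has a higher electron affinity than O, contrary to the simple trend — O's compact 2p subshell gives strong electron–electron repulsion on the added electron.
For reference (kJ/mol): O 141, Ge 119, As 78, Se 195, Ba 14, Pb 35.
So from lowest to highest: Ba < Pb < As < Ge < O < Se.

Ba < Pb < As < Ge < O < Se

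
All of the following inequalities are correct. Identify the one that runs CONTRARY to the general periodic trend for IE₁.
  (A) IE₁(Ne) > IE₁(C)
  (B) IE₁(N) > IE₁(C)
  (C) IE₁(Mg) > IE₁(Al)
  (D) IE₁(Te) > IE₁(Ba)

The general trend: IE₁ increases across a period and decreases down a group.
(A) Ne (period 2, group 18) vs C (period 2, group 14): the stated order agrees with the simple trend.
(B) N (period 2, group 15) vs C (period 2, group 14): the stated order agrees with the simple trend.
(C) Mg (period 3, group 2) vs Al (period 3, group 13): the stated order contradicts the simple trend.
(D) Te (period 5, group 16) vs Ba (period 6, group 2): the stated order agrees with the simple trend.
The exception is (C): Al's single 3p electron is easier to remove than one from Mg's filled 3s².

(C)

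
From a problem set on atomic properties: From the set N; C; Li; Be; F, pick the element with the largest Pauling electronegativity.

F

Li is in period 2, group 1; Be is in period 2, group 2; C is in period 2, group 14; N is in period 2, group 15; F is in period 2, group 17.
Smaller atoms with higher effective nuclear charge are more electronegative.
All lie in period 2, so electronegativity increases left to right.
The largest Pauling electronegativity among these belongs to F.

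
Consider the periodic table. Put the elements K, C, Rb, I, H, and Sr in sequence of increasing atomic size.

Moving right in a period, electrons are added to the same shell under a stronger nuclear pull, so atoms get smaller; moving down, a new shell is opened and atoms get larger.
Here both period and group differ, so the two effects have to be weighed against each other.
C > H: period and group pull opposite ways; the down-group shift dominates (75 vs 32 pm).
I > C: the two effects oppose for this pair; the down-group effect wins (133 vs 75 pm).
Sr > I: Sr lies to the left of I in period 5, so the across-period effect alone puts Sr larger.
K > Sr: the two effects oppose for this pair; the across-period effect wins (196 vs 185 pm).
Rb > K: they share group 1; the group trend gives Rb the larger value.
Approximate values (pm): H 32, C 75, K 196, Rb 210, Sr 185, I 133.
So from smallest to largest: H < C < I < Sr < K < Rb.

H < C < I < Sr < K < Rb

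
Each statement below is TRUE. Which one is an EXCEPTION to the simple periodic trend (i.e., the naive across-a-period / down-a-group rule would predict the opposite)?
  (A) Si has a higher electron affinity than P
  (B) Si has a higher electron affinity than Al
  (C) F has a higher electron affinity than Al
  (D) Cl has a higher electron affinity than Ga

The general trend: electron affinity increases across a period and decreases down a group.
(A) Si (period 3, group 14) vs P (period 3, group 15): the stated order contradicts the simple trend.
(B) Si (period 3, group 14) vs Al (period 3, group 13): the stated order agrees with the simple trend.
(C) F (period 2, group 17) vs Al (period 3, group 13): the stated order agrees with the simple trend.
(D) Cl (period 3, group 17) vs Ga (period 4, group 13): the stated order agrees with the simple trend.
The exception is (A): adding an electron to P's half-filled 3p³ is unfavourable, so Si (3p²) has the more exothermic EA.

(A)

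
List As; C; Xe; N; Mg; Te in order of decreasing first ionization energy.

C is in period 2, group 14; N is in period 2, group 15; Mg is in period 3, group 2; As is in period 4, group 15; Te is in period 5, group 16; Xe is in period 5, group 18.
Across a period the outer electron is held more tightly (higher IE₁); down a group it sits in a higher shell, more shielded, and comes off more easily.
These span different periods and groups, so the two trends combine.
Te > Mg: the two effects oppose for this pair; the across-period effect wins (869 vs 738 kJ/mol).
As > Te: the two effects oppose for this pair; the down-group effect wins (947 vs 869 kJ/mol).
C > As: period and group pull opposite ways; the down-group shift dominates (1086 vs 947 kJ/mol).
Xe > C: the two effects oppose for this pair; the across-period effect wins (1170 vs 1086 kJ/mol).
N > Xe: period and group pull opposite ways; the down-group shift dominates (1402 vs 1170 kJ/mol).
Approximate values (kJ/mol): C 1086, N 1402, Mg 738, As 947, Te 869, Xe 1170.
So from highest to lowest: N > Xe > C > As > Te > Mg.

N > Xe > C > As > Te > Mg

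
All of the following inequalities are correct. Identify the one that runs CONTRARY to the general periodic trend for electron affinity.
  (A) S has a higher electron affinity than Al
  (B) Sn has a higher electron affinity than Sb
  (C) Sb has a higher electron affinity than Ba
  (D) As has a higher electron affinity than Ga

(B)

The general trend: electron affinity increases across a period and decreases down a group.
(A) S (period 3, group 16) vs Al (period 3, group 13): the stated order agrees with the simple trend.
(B) Sn (period 5, group 14) vs Sb (period 5, group 15): the stated order contradicts the simple trend.
(C) Sb (period 5, group 15) vs Ba (period 6, group 2): the stated order agrees with the simple trend.
(D) As (period 4, group 15) vs Ga (period 4, group 13): the stated order agrees with the simple trend.
The exception is (B): adding an electron to Sb's half-filled 5p³ is unfavourable, so Sn has the more exothermic EA.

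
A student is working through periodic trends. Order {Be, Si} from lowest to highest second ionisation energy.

Si, Be

The second ionization energy removes an electron from the +1 ion. For each element: Be⁺ still has 1 valence electron; Si⁺ still has 3 valence electrons.
All are still removing valence electrons, so compare the +1 ions as you would atoms: IE_2 generally rises across a period (higher Z_eff) and falls down a group (larger shell), subject to the usual subshell exceptions.
Valence configurations: Be⁺ [He]2s¹, Si⁺ [Ne]3s²3p¹.
The numbers (kJ/mol): Be 1757, Si 1577.
So the second ionization energies run Si < Be.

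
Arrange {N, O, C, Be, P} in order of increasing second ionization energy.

Be, P, C, N, O

After 1 electron has been removed, what remains? N⁺ still has 4 valence electrons; O⁺ still has 5 valence electrons; C⁺ still has 3 valence electrons; Be⁺ still has 1 valence electron; P⁺ still has 4 valence electrons.
All are still removing valence electrons, so compare the +1 ions as you would atoms: IE_2 generally rises across a period (higher Z_eff) and falls down a group (larger shell), subject to the usual subshell exceptions.
Valence configurations: N⁺ [He]2s²2p², O⁺ [He]2s²2p³, C⁺ [He]2s²2p¹, Be⁺ [He]2s¹, P⁺ [Ne]3s²3p².
Tabulated IE_2 (kJ/mol): N 2856, O 3388, C 2353, Be 1757, P 1907.
Hence IE_2: Be < P < C < N < O.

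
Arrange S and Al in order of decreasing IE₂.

S, Al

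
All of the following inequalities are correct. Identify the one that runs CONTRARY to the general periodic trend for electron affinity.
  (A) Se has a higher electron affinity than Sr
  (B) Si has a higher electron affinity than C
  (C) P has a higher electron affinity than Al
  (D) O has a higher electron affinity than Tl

The general trend: electron affinity increases across a period and decreases down a group.
(A) Se (period 4, group 16) vs Sr (period 5, group 2): the stated order agrees with the simple trend.
(B) Si (period 3, group 14) vs C (period 2, group 14): the stated order contradicts the simple trend.
(C) P (period 3, group 15) vs Al (period 3, group 13): the stated order agrees with the simple trend.
(D) O (period 2, group 16) vs Tl (period 6, group 13): the stated order agrees with the simple trend.
The exception is (B): Si's larger, more diffuse 3p orbitals accept an added electron slightly more readily than C's compact 2p.

(B)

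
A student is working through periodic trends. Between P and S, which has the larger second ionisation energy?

The second ionization energy removes an electron from the +1 ion. For each element: P⁺ still has 4 valence electrons; S⁺ still has 5 valence electrons.
All are still removing valence electrons, so compare the +1 ions as you would atoms: IE_2 generally rises across a period (higher Z_eff) and falls down a group (larger shell), subject to the usual subshell exceptions.
Valence configurations: P⁺ [Ne]3s²3p², S⁺ [Ne]3s²3p³.
Tabulated IE_2 (kJ/mol): P 1907, S 2252.
So the second ionization energies run P < S.

S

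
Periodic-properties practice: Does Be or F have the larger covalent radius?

Be is in period 2, group 2; F is in period 2, group 17.
Radius decreases left→right (rising Z_eff, same n) and increases top→bottom (higher n).
All lie in period 2, so atomic radius increases right to left.
So Be has the larger covalent radius (Be > F).

Be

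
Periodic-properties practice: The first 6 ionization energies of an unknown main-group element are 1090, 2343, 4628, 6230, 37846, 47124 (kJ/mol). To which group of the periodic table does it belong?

Look for the largest jump between consecutive ionization energies: IE5/IE4 ≈ 6.1, far larger than any earlier ratio.
That jump marks the point where a core electron is being removed. So the atom has 4 valence electrons.
A main-group element with 4 valence electrons is in group 14.

Group 14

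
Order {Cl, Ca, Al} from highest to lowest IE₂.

Consider each +1 ion: Cl⁺ still has 6 valence electrons; Ca⁺ still has 1 valence electron; Al⁺ still has 2 valence electrons.
All are still removing valence electrons, so compare the +1 ions as you would atoms: IE_2 generally rises across a period (higher Z_eff) and falls down a group (larger shell), subject to the usual subshell exceptions.
Valence configurations: Cl⁺ [Ne]3s²3p⁴, Ca⁺ [Ar]4s¹, Al⁺ [Ne]3s².
Approximate IE_2 values (kJ/mol): Cl 2298, Ca 1145, Al 1817.
So the second ionization energies run Ca < Al < Cl.

Cl, Al, Ca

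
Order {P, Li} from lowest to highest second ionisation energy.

P < Li

IE_2 is the cost of taking one more electron from the +1 cation: P⁺ still has 4 valence electrons; Li⁺ is the bare [He] core.
Pulling an electron out of a noble-gas core costs far more than removing a remaining valence electron, so Li sits at the high end of IE_2.
Approximate IE_2 values (kJ/mol): P 1907, Li 7298.
So the second ionization energies run P < Li.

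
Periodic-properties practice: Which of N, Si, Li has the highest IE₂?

Li

After 1 electron has been removed, what remains? N⁺ still has 4 valence electrons; Si⁺ still has 3 valence electrons; Li⁺ is the bare [He] core.
Breaking into a closed-shell core is much more expensive than removing a leftover valence electron — Li has the largest IE_2 here.
Valence configurations: N⁺ [He]2s²2p², Si⁺ [Ne]3s²3p¹.
The numbers (kJ/mol): N 2856, Si 1577, Li 7298.
Hence IE_2: Si < N < Li.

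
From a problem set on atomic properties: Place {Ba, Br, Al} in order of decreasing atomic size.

Across a period the added protons contract the valence shell; down a group each new principal shell makes the atom larger.
Neither a single period nor a single group — weigh both effects.
Al > Br: period and group pull opposite ways; the across-period shift dominates (126 vs 114 pm).
Ba > Al: both effects reinforce here, so Ba is clearly the larger of the two.
For reference (pm): Al 126, Br 114, Ba 196.
So from largest to smallest: Ba > Al > Br.

Ba, Al, Br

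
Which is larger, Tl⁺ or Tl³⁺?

Tl⁺

Both ions have Z = 81 protons, but Tl³⁺ has lost more electrons, so its remaining electrons feel a larger effective nuclear charge per electron and are pulled in more tightly.
Higher positive charge → smaller ion, so Tl⁺ > Tl³⁺.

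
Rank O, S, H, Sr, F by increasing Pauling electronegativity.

Sr, H, S, O, F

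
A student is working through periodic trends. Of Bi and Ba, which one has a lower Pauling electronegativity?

Smaller atoms with higher effective nuclear charge are more electronegative.
All lie in period 6, so electronegativity increases left to right.
So Ba has the lower Pauling electronegativity (Ba < Bi).

Ba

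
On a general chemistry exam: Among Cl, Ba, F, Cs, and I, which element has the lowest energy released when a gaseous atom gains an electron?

Ba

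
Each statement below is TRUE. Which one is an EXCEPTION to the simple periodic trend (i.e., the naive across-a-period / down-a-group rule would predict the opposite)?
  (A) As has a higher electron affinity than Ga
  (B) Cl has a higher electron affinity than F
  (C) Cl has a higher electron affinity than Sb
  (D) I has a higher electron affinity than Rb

(B)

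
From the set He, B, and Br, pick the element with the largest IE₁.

He

IE₁ increases left→right with effective nuclear charge and decreases top→bottom as the valence shell moves farther out.
Here both period and group differ, so the two effects have to be weighed against each other.
Br > B: the two effects oppose for this pair; the across-period effect wins (1140 vs 801 kJ/mol).
He > Br: relative to Br, both the across-period and down-group shifts push He's first ionization energy up.
Tabulated first ionization energy (kJ/mol): He 2372, B 801, Br 1140.
The largest IE₁ among these belongs to He.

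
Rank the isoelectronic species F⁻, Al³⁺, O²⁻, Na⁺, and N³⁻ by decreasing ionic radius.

N³⁻ > O²⁻ > F⁻ > Na⁺ > Al³⁺

All of these have 10 electrons, so size is governed by nuclear charge alone: the more protons, the stronger the pull on the same electron cloud, and the smaller the ion.
Nuclear charges: Al³⁺ (Z=13), Na⁺ (Z=11), F⁻ (Z=9), O²⁻ (Z=8), N³⁻ (Z=7).
Largest to smallest: N³⁻ > O²⁻ > F⁻ > Na⁺ > Al³⁺.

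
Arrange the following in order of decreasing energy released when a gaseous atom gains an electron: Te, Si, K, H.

Te > Si > H > K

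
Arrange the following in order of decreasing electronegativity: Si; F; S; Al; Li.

Li is in period 2, group 1; F is in period 2, group 17; Al is in period 3, group 13; Si is in period 3, group 14; S is in period 3, group 16.
EN rises left→right (higher Z_eff, smaller atoms) and falls top→bottom (larger, more shielded atoms).
Here both period and group differ, so the two effects have to be weighed against each other.
Al > Li: period and group pull opposite ways; the across-period shift dominates (1.61 vs 0.98).
Si > Al: both are in period 3; the period trend gives Si the larger value.
S > Si: S lies to the right of Si in period 3, so the across-period effect alone puts S higher.
F > S: both effects reinforce here, so F is clearly the higher of the two.
Approximate values (Pauling): Li 0.98, F 3.98, Al 1.61, Si 1.90, S 2.58.
So from highest to lowest: F > S > Si > Al > Li.

F > S > Si > Al > Li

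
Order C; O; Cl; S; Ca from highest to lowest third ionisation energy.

O > Ca > C > Cl > S

After 2 electrons have been removed, what remains? C²⁺ still has 2 valence electrons; O²⁺ still has 4 valence electrons; Cl²⁺ still has 5 valence electrons; S²⁺ still has 4 valence electrons; Ca²⁺ is the bare [Ar] core.
Usually core removal costs more than valence removal, but here the competition is close: a tightly held n=2 valence electron can cost more to remove than an n=3 core electron, so the actual values have to decide it.
Valence configurations: C²⁺ [He]2s², O²⁺ [He]2s²2p², Cl²⁺ [Ne]3s²3p³, S²⁺ [Ne]3s²3p².
The numbers (kJ/mol): C 4620, O 5300, Cl 3822, S 3357, Ca 4912.
So the third ionization energies run S < Cl < C < Ca < O.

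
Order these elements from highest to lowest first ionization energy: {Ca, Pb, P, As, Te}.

Removing the outermost electron gets harder across a period and easier down a group.
These span different periods and groups, so the two trends combine.
Pb > Ca: period and group pull opposite ways; the across-period shift dominates (716 vs 590 kJ/mol).
Te > Pb: both effects reinforce here, so Te is clearly the higher of the two.
As > Te: period and group pull opposite ways; the down-group shift dominates (947 vs 869 kJ/mol).
P > As: they share group 15; the group trend gives P the larger value.
Tabulated first ionization energy (kJ/mol): P 1012, Ca 590, As 947, Te 869, Pb 716.
So from highest to lowest: P > As > Te > Pb > Ca.

P > As > Te > Pb > Ca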